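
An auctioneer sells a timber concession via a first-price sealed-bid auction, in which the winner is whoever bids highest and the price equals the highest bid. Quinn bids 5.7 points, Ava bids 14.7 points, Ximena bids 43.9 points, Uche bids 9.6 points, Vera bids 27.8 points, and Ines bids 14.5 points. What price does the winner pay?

Price paid: 43.9 points.

Ranking the bids: Ximena 43.9 points, then Vera 27.8 points, then Ava 14.7 points, then Ines 14.5 points, then Uche 9.6 points, then Quinn 5.7 points.
Ximena is the highest bidder, so Ximena wins.
Under the first-price rule, the price is the highest bid: 43.9 points.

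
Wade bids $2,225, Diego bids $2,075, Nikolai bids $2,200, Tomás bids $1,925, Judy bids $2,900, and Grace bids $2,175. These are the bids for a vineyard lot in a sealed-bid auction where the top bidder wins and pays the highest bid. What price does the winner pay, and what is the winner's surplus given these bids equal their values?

Ranking the bids: Judy $2,900 > Wade $2,225 > Nikolai $2,200 > Grace $2,175 > Diego $2,075 > Tomás $1,925.
Judy is the highest bidder, so Judy wins.
Under the first-price rule, the price is the highest bid: $2,900.
Surplus = $2,900 − $2,900 = $0.

The winner pays $2,900 for a surplus of $0.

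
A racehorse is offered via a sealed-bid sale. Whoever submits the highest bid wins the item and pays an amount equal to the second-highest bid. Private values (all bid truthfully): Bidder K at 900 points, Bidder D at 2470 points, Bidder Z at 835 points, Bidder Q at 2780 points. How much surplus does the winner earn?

310 points

Sorted high to low: Bidder Q 2780 points > Bidder D 2470 points > Bidder K 900 points > Bidder Z 835 points.
Bidder Q wins with the top bid and pays the second-highest, 2470 points.
Surplus = 2780 points − 2470 points = 310 points.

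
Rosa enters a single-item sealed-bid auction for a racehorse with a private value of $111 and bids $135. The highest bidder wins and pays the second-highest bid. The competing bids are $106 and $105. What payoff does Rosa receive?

Highest competing bid: $106.
Rosa's bid $135 is the highest overall, so Rosa wins and pays the second-highest bid, $106.
Payoff = value − price = $111 − $106 = $5.

Rosa's payoff: $5.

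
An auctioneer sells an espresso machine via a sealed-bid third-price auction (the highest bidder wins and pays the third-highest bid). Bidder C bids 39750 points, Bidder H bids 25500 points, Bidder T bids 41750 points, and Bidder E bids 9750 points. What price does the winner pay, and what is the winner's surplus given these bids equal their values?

Sorted high to low: Bidder T 41750 points > Bidder C 39750 points > Bidder H 25500 points > Bidder E 9750 points.
Bidder T is the highest bidder, so Bidder T wins.
Under the third-price rule, the price is the third-highest bid: 25500 points.
Surplus = 41750 points − 25500 points = 16250 points.

Price 25500 points; surplus 16250 points.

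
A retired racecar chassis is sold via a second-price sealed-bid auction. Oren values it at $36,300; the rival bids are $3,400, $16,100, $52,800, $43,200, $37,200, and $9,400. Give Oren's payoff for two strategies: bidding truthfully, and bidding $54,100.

(a) $0  (b) -$16,500

The highest competing bid is $52,800.
Bidding truthfully at $36,300: the top bid is $52,800 (a rival), so Oren loses. Payoff = $0.
Bidding $54,100: Oren has the top bid, wins, and pays the second-highest bid $52,800. Payoff = $36,300 − $52,800 = -$16,500.
Deviating from a truthful bid can only lose payoff in a second-price auction — never gain.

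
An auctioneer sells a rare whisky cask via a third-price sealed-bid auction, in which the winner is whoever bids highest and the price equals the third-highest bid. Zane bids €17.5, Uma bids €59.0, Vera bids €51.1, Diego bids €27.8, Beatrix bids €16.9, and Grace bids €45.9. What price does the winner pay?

The winner pays €45.9.

Sorted high to low: Uma €59.0 > Vera €51.1 > Grace €45.9 > Diego €27.8 > Zane €17.5 > Beatrix €16.9.
Uma is the highest bidder, so Uma wins.
Under the third-price rule, the price is the third-highest bid: €45.9.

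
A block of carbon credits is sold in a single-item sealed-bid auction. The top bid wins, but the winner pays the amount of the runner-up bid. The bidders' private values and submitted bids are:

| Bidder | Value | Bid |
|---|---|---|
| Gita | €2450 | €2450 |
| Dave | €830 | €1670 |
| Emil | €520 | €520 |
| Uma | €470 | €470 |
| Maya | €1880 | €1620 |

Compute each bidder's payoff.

Gita €780, Dave €0, Emil €0, Uma €0, Maya €0.

Ordered from highest: Gita €2450; Dave €1670; Maya €1620; Emil €520; Uma €470.
Gita has the top bid and wins; the price is the second-highest bid, €1670.
Gita's payoff = €2450 − €1670 = €780. All other bidders lose, so their payoff is 0.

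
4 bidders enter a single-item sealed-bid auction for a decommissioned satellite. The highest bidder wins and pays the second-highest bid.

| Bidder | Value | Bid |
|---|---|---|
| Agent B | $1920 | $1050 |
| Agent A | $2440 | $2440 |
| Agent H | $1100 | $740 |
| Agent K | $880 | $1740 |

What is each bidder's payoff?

Payoffs: Agent B $0, Agent A $700, Agent H $0, Agent K $0.

Ordered from highest: Agent A $2440; Agent K $1740; Agent B $1050; Agent H $740.
Agent A has the top bid and wins; the price is the second-highest bid, $1740.
Agent A's payoff = $2440 − $1740 = $700. All other bidders lose, so their payoff is 0.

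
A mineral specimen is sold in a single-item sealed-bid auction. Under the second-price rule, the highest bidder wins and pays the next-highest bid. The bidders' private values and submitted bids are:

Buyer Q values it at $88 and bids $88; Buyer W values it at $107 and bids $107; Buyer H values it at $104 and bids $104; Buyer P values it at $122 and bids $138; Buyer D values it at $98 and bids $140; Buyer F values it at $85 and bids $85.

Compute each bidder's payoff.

Ordered from highest: Buyer D $140 > Buyer P $138 > Buyer W $107 > Buyer H $104 > Buyer Q $88 > Buyer F $85.
Buyer D has the top bid and wins; the price is the second-highest bid, $138.
Buyer D's payoff = $98 − $138 = -$40. All other bidders lose, so their payoff is 0.

Payoffs: Buyer Q $0, Buyer W $0, Buyer H $0, Buyer P $0, Buyer D -$40, Buyer F $0.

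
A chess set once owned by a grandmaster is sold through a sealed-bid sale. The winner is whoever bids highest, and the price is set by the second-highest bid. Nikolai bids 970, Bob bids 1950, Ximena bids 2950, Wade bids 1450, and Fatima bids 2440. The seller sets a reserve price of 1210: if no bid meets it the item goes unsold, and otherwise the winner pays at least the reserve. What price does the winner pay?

Bids in descending order: Ximena 2950; Fatima 2440; Bob 1950; Wade 1450; Nikolai 970.
Ximena has the highest bid, so Ximena wins.
The second-highest bid is 2440, which exceeds the reserve, so that sets the price.

2440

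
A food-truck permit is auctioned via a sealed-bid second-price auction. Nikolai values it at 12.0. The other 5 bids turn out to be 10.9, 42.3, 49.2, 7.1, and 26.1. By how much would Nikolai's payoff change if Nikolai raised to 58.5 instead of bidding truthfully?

The highest competing bid is 49.2.
Bidding truthfully at 12.0: the top bid is 49.2 (a rival), so Nikolai loses. Payoff = 0.0.
Bidding 58.5: Nikolai has the top bid, wins, and pays the second-highest bid 49.2. Payoff = 12.0 − 49.2 = -37.2.
Change = -37.2 − 0.0 = -37.2.
This is the dominant-strategy logic: truthful bidding weakly beats any alternative.

Payoff change: -37.2.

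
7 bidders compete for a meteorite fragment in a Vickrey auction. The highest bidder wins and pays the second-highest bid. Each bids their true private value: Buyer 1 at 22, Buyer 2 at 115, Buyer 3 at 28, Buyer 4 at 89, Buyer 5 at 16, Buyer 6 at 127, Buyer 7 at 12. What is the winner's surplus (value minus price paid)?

Sorted high to low: Buyer 6 127, then Buyer 2 115, then Buyer 4 89, then Buyer 3 28, then Buyer 1 22, then Buyer 5 16, then Buyer 7 12.
Buyer 6 wins with the top bid and pays the second-highest, 115.
Surplus = 127 − 115 = 12.

Surplus = 12.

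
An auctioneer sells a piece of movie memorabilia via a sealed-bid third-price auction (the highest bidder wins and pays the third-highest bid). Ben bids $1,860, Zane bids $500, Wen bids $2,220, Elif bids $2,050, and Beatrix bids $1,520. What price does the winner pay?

Price paid: $1,860.

Ranking the bids: Wen $2,220 > Elif $2,050 > Ben $1,860 > Beatrix $1,520 > Zane $500.
Wen is the highest bidder, so Wen wins.
Under the third-price rule, the price is the third-highest bid: $1,860.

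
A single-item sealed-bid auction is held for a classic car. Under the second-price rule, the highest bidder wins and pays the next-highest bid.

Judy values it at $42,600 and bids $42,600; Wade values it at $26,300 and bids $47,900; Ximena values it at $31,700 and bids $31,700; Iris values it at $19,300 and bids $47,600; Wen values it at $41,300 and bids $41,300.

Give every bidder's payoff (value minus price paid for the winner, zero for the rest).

Ordered from highest: Wade $47,900 > Iris $47,600 > Judy $42,600 > Wen $41,300 > Ximena $31,700.
Wade has the top bid and wins; the price is the second-highest bid, $47,600.
Wade's payoff = $26,300 − $47,600 = -$21,300. All other bidders lose, so their payoff is 0.

Payoffs: Judy $0, Wade -$21,300, Ximena $0, Iris $0, Wen $0.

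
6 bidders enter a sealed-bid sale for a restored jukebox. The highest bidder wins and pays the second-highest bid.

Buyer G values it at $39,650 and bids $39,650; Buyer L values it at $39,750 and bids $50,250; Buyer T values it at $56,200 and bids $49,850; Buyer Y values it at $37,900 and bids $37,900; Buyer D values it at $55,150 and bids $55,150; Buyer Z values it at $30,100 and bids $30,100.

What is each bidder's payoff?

Ranking the bids: Buyer D $55,150 > Buyer L $50,250 > Buyer T $49,850 > Buyer G $39,650 > Buyer Y $37,900 > Buyer Z $30,100.
Buyer D has the top bid and wins; the price is the second-highest bid, $50,250.
Buyer D's payoff = $55,150 − $50,250 = $4,900. All other bidders lose, so their payoff is 0.

Payoffs: Buyer G $0, Buyer L $0, Buyer T $0, Buyer Y $0, Buyer D $4,900, Buyer Z $0.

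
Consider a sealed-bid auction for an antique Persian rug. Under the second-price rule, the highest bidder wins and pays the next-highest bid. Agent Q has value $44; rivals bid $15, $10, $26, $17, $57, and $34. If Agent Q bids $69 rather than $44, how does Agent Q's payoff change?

Payoff change: -$13.

The highest competing bid is $57.
Bidding truthfully at $44: the top bid is $57 (a rival), so Agent Q loses. Payoff = $0.
Bidding $69: Agent Q has the top bid, wins, and pays the second-highest bid $57. Payoff = $44 − $57 = -$13.
Change = -$13 − $0 = -$13.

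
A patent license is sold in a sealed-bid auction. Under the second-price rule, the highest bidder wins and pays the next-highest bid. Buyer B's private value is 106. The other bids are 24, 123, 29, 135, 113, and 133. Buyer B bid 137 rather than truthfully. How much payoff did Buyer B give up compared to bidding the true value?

Regret: 29.

The highest competing bid is 135.
Bidding truthfully at 106: the top bid is 135 (a rival), so Buyer B loses. Payoff = 0.
Bidding 137: Buyer B has the top bid, wins, and pays the second-highest bid 135. Payoff = 106 − 135 = -29.
Regret = truthful payoff − actual payoff = 0 − -29 = 29.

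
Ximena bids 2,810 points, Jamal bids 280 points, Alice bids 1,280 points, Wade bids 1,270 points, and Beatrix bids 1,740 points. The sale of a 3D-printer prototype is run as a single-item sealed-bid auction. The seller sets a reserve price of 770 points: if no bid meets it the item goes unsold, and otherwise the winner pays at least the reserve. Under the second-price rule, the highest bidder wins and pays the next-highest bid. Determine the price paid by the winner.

Ordered from highest: Ximena 2,810 points; Beatrix 1,740 points; Alice 1,280 points; Wade 1,270 points; Jamal 280 points.
Ximena has the highest bid, so Ximena wins.
The second-highest bid is 1,740 points, which exceeds the reserve, so that sets the price.

The winner pays 1,740 points.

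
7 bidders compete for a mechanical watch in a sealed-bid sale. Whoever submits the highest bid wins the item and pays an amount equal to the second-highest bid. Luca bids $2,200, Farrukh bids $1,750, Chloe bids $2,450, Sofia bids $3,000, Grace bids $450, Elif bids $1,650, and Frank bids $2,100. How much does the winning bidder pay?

Sorted high to low: Sofia $3,000, then Chloe $2,450, then Luca $2,200, then Frank $2,100, then Farrukh $1,750, then Elif $1,650, then Grace $450.
Sofia has the highest bid, so Sofia wins.
The second-highest bid is $2,450, so that is what Sofia pays.

Price paid: $2,450.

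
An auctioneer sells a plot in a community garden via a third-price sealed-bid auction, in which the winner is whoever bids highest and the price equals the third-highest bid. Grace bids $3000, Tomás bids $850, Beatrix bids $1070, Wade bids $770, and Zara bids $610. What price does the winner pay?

Ranking the bids: Grace $3000, then Beatrix $1070, then Tomás $850, then Wade $770, then Zara $610.
Grace is the highest bidder, so Grace wins.
Under the third-price rule, the price is the third-highest bid: $850.

$850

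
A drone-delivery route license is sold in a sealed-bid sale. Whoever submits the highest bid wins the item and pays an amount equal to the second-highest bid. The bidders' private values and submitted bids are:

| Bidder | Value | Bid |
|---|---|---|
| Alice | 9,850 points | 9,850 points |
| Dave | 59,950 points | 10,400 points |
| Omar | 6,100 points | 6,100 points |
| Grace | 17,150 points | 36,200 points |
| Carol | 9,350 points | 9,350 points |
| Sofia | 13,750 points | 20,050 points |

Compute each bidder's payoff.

Sorted high to low: Grace 36,200 points > Sofia 20,050 points > Dave 10,400 points > Alice 9,850 points > Carol 9,350 points > Omar 6,100 points.
Grace has the top bid and wins; the price is the second-highest bid, 20,050 points.
Grace's payoff = 17,150 points − 20,050 points = -2,900 points. All other bidders lose, so their payoff is 0.

Payoffs: Alice 0 points, Dave 0 points, Omar 0 points, Grace -2,900 points, Carol 0 points, Sofia 0 points.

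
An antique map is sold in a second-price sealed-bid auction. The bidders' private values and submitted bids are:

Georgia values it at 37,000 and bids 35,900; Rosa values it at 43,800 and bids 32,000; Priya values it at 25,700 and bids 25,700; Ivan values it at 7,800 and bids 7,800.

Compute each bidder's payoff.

Georgia 5,000, Rosa 0, Priya 0, Ivan 0.

Ordered from highest: Georgia 35,900 > Rosa 32,000 > Priya 25,700 > Ivan 7,800.
Georgia has the top bid and wins; the price is the second-highest bid, 32,000.
Georgia's payoff = 37,000 − 32,000 = 5,000. All other bidders lose, so their payoff is 0.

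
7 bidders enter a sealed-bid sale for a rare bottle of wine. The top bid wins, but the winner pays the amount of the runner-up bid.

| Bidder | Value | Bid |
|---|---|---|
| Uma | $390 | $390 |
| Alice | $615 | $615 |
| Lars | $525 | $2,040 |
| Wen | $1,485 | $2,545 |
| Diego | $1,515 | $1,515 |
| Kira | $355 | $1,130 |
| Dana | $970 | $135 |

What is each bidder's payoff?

Payoffs: Uma $0, Alice $0, Lars $0, Wen -$555, Diego $0, Kira $0, Dana $0.

Bids in descending order: Wen $2,545 > Lars $2,040 > Diego $1,515 > Kira $1,130 > Alice $615 > Uma $390 > Dana $135.
Wen has the top bid and wins; the price is the second-highest bid, $2,040.
Wen's payoff = $1,485 − $2,040 = -$555. All other bidders lose, so their payoff is 0.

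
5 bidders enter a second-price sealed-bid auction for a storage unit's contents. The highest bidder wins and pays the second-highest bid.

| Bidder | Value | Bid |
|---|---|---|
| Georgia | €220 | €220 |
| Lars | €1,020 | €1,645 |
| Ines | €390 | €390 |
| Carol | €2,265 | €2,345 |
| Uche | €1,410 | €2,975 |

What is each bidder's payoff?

Payoffs: Georgia €0, Lars €0, Ines €0, Carol €0, Uche -€935.

Ranking the bids: Uche €2,975 > Carol €2,345 > Lars €1,645 > Ines €390 > Georgia €220.
Uche has the top bid and wins; the price is the second-highest bid, €2,345.
Uche's payoff = €1,410 − €2,345 = -€935. All other bidders lose, so their payoff is 0.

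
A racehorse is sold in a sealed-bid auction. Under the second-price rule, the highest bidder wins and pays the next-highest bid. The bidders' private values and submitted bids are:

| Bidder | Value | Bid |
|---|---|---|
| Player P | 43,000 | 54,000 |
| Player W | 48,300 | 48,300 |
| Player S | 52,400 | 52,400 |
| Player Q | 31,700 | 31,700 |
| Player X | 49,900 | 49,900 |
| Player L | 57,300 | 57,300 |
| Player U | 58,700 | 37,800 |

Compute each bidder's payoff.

Player P 0, Player W 0, Player S 0, Player Q 0, Player X 0, Player L 3,300, Player U 0.

Ranking the bids: Player L 57,300 > Player P 54,000 > Player S 52,400 > Player X 49,900 > Player W 48,300 > Player U 37,800 > Player Q 31,700.
Player L has the top bid and wins; the price is the second-highest bid, 54,000.
Player L's payoff = 57,300 − 54,000 = 3,300. All other bidders lose, so their payoff is 0.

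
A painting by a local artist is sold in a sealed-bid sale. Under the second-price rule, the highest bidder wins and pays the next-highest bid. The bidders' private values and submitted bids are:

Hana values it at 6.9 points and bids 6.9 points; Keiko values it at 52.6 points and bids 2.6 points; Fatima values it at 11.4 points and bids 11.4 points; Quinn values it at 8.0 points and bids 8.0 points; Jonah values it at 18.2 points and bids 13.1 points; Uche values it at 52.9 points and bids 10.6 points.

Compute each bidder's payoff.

Hana 0.0 points, Keiko 0.0 points, Fatima 0.0 points, Quinn 0.0 points, Jonah 6.8 points, Uche 0.0 points.

Sorted high to low: Jonah 13.1 points, then Fatima 11.4 points, then Uche 10.6 points, then Quinn 8.0 points, then Hana 6.9 points, then Keiko 2.6 points.
Jonah has the top bid and wins; the price is the second-highest bid, 11.4 points.
Jonah's payoff = 18.2 points − 11.4 points = 6.8 points. All other bidders lose, so their payoff is 0.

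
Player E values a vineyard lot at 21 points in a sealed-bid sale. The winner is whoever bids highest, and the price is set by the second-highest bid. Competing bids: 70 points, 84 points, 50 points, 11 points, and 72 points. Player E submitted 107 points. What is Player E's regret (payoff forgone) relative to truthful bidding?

The highest competing bid is 84 points.
Bidding truthfully at 21 points: the top bid is 84 points (a rival), so Player E loses. Payoff = 0 points.
Bidding 107 points: Player E has the top bid, wins, and pays the second-highest bid 84 points. Payoff = 21 points − 84 points = -63 points.
Regret = truthful payoff − actual payoff = 0 points − -63 points = 63 points.
Deviating from a truthful bid can only lose payoff in a second-price auction — never gain.

Regret: 63 points.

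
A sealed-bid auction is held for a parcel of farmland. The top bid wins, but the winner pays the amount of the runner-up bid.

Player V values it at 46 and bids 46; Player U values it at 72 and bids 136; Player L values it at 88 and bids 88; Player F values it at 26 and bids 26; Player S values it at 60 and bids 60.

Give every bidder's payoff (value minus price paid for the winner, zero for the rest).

Bids in descending order: Player U 136; Player L 88; Player S 60; Player V 46; Player F 26.
Player U has the top bid and wins; the price is the second-highest bid, 88.
Player U's payoff = 72 − 88 = -16. All other bidders lose, so their payoff is 0.

Payoffs: Player V 0, Player U -16, Player L 0, Player F 0, Player S 0.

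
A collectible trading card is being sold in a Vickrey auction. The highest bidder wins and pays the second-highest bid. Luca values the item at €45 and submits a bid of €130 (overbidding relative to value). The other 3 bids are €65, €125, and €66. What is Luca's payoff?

-€80

Highest competing bid: €125.
Luca's bid €130 is the highest overall, so Luca wins and pays the second-highest bid, €125.
Payoff = value − price = €45 − €125 = -€80.
Overbidding won the item at a price above value — truthful bidding would have avoided this loss.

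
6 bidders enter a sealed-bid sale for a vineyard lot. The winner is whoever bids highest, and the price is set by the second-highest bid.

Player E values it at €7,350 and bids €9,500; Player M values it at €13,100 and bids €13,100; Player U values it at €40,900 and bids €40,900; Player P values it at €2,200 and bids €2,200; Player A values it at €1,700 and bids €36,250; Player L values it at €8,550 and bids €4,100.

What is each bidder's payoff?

Player E €0, Player M €0, Player U €4,650, Player P €0, Player A €0, Player L €0.

Bids in descending order: Player U €40,900 > Player A €36,250 > Player M €13,100 > Player E €9,500 > Player L €4,100 > Player P €2,200.
Player U has the top bid and wins; the price is the second-highest bid, €36,250.
Player U's payoff = €40,900 − €36,250 = €4,650. All other bidders lose, so their payoff is 0.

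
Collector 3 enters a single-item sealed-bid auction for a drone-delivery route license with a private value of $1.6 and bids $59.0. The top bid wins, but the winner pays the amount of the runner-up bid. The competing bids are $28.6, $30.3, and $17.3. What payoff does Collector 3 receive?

Highest competing bid: $30.3.
Collector 3's bid $59.0 is the highest overall, so Collector 3 wins and pays the second-highest bid, $30.3.
Payoff = value − price = $1.6 − $30.3 = -$28.7.
Overbidding won the item at a price above value — truthful bidding would have avoided this loss.

The bidder's payoff: -$28.7.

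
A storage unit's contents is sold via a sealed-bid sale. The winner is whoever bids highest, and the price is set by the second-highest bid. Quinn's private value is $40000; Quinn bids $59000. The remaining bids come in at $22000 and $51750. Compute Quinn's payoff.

Highest competing bid: $51750.
Quinn's bid $59000 is the highest overall, so Quinn wins and pays the second-highest bid, $51750.
Payoff = value − price = $40000 − $51750 = -$11750.
Overbidding won the item at a price above value — truthful bidding would have avoided this loss.

-$11750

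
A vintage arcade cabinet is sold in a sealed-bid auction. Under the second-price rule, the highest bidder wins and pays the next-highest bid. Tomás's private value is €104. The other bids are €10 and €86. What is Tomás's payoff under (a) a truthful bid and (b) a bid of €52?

The highest competing bid is €86.
Bidding truthfully at €104: Tomás has the top bid, wins, and pays the second-highest bid €86. Payoff = €104 − €86 = €18.
Bidding €52: the top bid is €86 (a rival), so Tomás loses. Payoff = €0.
Deviating from a truthful bid can only lose payoff in a second-price auction — never gain.

Truthful: €18; alternative: €0.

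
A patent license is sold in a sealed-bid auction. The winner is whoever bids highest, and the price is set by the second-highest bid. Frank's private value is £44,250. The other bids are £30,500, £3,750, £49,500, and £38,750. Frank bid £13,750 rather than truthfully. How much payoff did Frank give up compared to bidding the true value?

Payoff forgone: £0.

The highest competing bid is £49,500.
Bidding truthfully at £44,250: the top bid is £49,500 (a rival), so Frank loses. Payoff = £0.
Bidding £13,750: the top bid is £49,500 (a rival), so Frank loses. Payoff = £0.
Regret = truthful payoff − actual payoff = £0 − £0 = £0.
The bid only affects whether you win, not the price — here both bids land on the same side of the top rival bid, so the deviation is payoff-neutral.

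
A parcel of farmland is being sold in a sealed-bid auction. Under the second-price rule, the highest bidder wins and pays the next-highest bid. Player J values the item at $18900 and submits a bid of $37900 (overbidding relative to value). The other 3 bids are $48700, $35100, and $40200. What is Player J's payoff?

Highest competing bid: $48700.
Player J's bid $37900 is not the highest, so Player J loses, pays nothing, and earns zero payoff.

Payoff = $0.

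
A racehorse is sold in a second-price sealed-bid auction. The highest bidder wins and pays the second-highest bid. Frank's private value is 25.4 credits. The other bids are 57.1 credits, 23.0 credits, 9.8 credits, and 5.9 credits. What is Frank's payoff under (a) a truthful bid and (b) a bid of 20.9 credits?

The highest competing bid is 57.1 credits.
Bidding truthfully at 25.4 credits: the top bid is 57.1 credits (a rival), so Frank loses. Payoff = 0.0 credits.
Bidding 20.9 credits: the top bid is 57.1 credits (a rival), so Frank loses. Payoff = 0.0 credits.
The bid only affects whether you win, not the price — here both bids land on the same side of the top rival bid, so the deviation is payoff-neutral.

Truthful: 0.0 credits; alternative: 0.0 credits.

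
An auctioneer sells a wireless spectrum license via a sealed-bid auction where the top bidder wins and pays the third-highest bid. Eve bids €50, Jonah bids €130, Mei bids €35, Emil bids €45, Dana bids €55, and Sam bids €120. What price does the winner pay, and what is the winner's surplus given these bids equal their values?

The winner pays €55 for a surplus of €75.

Bids in descending order: Jonah €130, then Sam €120, then Dana €55, then Eve €50, then Emil €45, then Mei €35.
Jonah is the highest bidder, so Jonah wins.
Under the third-price rule, the price is the third-highest bid: €55.
Surplus = €130 − €55 = €75.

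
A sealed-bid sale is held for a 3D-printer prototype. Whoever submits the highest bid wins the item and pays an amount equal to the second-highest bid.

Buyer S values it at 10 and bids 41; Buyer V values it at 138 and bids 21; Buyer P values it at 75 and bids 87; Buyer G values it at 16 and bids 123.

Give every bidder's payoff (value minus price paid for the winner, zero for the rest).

Buyer S 0, Buyer V 0, Buyer P 0, Buyer G -71.

Bids in descending order: Buyer G 123, then Buyer P 87, then Buyer S 41, then Buyer V 21.
Buyer G has the top bid and wins; the price is the second-highest bid, 87.
Buyer G's payoff = 16 − 87 = -71. All other bidders lose, so their payoff is 0.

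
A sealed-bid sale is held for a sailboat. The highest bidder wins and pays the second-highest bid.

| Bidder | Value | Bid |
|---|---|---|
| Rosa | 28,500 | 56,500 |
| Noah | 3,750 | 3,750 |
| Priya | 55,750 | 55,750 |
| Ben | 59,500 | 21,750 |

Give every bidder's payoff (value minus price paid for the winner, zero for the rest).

Rosa -27,250, Noah 0, Priya 0, Ben 0.

Ordered from highest: Rosa 56,500, then Priya 55,750, then Ben 21,750, then Noah 3,750.
Rosa has the top bid and wins; the price is the second-highest bid, 55,750.
Rosa's payoff = 28,500 − 55,750 = -27,250. All other bidders lose, so their payoff is 0.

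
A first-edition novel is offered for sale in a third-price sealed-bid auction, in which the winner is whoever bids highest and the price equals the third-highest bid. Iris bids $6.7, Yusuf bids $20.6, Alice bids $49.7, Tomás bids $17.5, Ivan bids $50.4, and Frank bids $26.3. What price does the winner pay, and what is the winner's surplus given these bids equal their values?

The winner pays $26.3 for a surplus of $24.1.

Ordered from highest: Ivan $50.4; Alice $49.7; Frank $26.3; Yusuf $20.6; Tomás $17.5; Iris $6.7.
Ivan is the highest bidder, so Ivan wins.
Under the third-price rule, the price is the third-highest bid: $26.3.
Surplus = $50.4 − $26.3 = $24.1.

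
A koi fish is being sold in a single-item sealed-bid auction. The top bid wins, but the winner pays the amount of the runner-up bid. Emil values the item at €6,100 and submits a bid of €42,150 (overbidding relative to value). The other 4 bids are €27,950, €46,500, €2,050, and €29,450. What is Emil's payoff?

Emil's payoff: €0.

Highest competing bid: €46,500.
Emil's bid €42,150 is not the highest, so Emil loses, pays nothing, and earns zero payoff.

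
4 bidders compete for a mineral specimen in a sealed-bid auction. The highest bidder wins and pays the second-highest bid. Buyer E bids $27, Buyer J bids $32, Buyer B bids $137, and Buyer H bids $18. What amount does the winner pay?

$32

Sorted high to low: Buyer B $137 > Buyer J $32 > Buyer E $27 > Buyer H $18.
Buyer B has the highest bid, so Buyer B wins.
The second-highest bid is $32, so that is what Buyer B pays.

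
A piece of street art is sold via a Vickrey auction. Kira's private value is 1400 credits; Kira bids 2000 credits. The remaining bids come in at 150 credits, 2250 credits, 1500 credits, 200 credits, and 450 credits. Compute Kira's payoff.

Highest competing bid: 2250 credits.
Kira's bid 2000 credits is not the highest, so Kira loses, pays nothing, and earns zero payoff.

Kira's payoff: 0 credits.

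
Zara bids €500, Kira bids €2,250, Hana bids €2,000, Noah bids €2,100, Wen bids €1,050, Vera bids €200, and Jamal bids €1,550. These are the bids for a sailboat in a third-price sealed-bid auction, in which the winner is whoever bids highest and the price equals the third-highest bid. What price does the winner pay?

Sorted high to low: Kira €2,250 > Noah €2,100 > Hana €2,000 > Jamal €1,550 > Wen €1,050 > Zara €500 > Vera €200.
Kira is the highest bidder, so Kira wins.
Under the third-price rule, the price is the third-highest bid: €2,000.

Price paid: €2,000.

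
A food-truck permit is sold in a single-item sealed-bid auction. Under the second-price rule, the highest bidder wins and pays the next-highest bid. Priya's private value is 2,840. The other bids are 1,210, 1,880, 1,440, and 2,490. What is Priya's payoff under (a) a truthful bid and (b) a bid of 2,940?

(a) 350  (b) 350

The highest competing bid is 2,490.
Bidding truthfully at 2,840: Priya has the top bid, wins, and pays the second-highest bid 2,490. Payoff = 2,840 − 2,490 = 350.
Bidding 2,940: Priya has the top bid, wins, and pays the second-highest bid 2,490. Payoff = 2,840 − 2,490 = 350.
The bid only affects whether you win, not the price — here both bids land on the same side of the top rival bid, so the deviation is payoff-neutral.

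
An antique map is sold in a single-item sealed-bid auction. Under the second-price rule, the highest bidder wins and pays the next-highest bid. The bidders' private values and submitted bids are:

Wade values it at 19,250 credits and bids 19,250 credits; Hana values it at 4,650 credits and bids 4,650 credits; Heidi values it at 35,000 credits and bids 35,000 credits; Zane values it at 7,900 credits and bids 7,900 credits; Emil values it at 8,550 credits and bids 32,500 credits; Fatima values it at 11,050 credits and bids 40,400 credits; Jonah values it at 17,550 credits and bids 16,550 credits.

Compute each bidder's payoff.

Wade 0 credits, Hana 0 credits, Heidi 0 credits, Zane 0 credits, Emil 0 credits, Fatima -23,950 credits, Jonah 0 credits.

Ranking the bids: Fatima 40,400 credits; Heidi 35,000 credits; Emil 32,500 credits; Wade 19,250 credits; Jonah 16,550 credits; Zane 7,900 credits; Hana 4,650 credits.
Fatima has the top bid and wins; the price is the second-highest bid, 35,000 credits.
Fatima's payoff = 11,050 credits − 35,000 credits = -23,950 credits. All other bidders lose, so their payoff is 0.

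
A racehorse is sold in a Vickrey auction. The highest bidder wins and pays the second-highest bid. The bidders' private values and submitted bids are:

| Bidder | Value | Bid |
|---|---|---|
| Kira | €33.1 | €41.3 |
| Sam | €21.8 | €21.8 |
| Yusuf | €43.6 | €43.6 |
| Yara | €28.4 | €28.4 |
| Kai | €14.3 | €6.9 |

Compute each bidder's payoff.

Ranking the bids: Yusuf €43.6, then Kira €41.3, then Yara €28.4, then Sam €21.8, then Kai €6.9.
Yusuf has the top bid and wins; the price is the second-highest bid, €41.3.
Yusuf's payoff = €43.6 − €41.3 = €2.3. All other bidders lose, so their payoff is 0.

Payoffs: Kira €0.0, Sam €0.0, Yusuf €2.3, Yara €0.0, Kai €0.0.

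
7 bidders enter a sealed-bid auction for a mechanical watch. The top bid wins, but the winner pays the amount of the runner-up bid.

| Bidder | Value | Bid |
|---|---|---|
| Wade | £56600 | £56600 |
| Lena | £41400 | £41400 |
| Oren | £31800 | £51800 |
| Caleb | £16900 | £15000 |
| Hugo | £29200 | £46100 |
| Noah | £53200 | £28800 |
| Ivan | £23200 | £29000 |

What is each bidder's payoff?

Sorted high to low: Wade £56600; Oren £51800; Hugo £46100; Lena £41400; Ivan £29000; Noah £28800; Caleb £15000.
Wade has the top bid and wins; the price is the second-highest bid, £51800.
Wade's payoff = £56600 − £51800 = £4800. All other bidders lose, so their payoff is 0.

Wade £4800, Lena £0, Oren £0, Caleb £0, Hugo £0, Noah £0, Ivan £0.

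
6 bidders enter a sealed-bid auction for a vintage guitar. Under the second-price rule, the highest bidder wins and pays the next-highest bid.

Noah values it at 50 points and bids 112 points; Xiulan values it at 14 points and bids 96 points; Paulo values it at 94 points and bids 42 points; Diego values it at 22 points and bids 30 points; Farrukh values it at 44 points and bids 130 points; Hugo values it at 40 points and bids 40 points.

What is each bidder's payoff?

Payoffs: Noah 0 points, Xiulan 0 points, Paulo 0 points, Diego 0 points, Farrukh -68 points, Hugo 0 points.

Ordered from highest: Farrukh 130 points; Noah 112 points; Xiulan 96 points; Paulo 42 points; Hugo 40 points; Diego 30 points.
Farrukh has the top bid and wins; the price is the second-highest bid, 112 points.
Farrukh's payoff = 44 points − 112 points = -68 points. All other bidders lose, so their payoff is 0.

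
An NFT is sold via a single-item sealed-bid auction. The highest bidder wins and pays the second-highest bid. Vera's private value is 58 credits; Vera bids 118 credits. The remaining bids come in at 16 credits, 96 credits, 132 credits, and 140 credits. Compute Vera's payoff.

0 credits

Highest competing bid: 140 credits.
Vera's bid 118 credits is not the highest, so Vera loses, pays nothing, and earns zero payoff.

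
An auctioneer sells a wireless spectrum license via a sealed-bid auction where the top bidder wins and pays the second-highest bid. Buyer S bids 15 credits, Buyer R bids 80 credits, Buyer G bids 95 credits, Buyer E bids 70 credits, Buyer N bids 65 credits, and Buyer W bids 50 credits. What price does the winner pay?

Sorted high to low: Buyer G 95 credits, then Buyer R 80 credits, then Buyer E 70 credits, then Buyer N 65 credits, then Buyer W 50 credits, then Buyer S 15 credits.
Buyer G is the highest bidder, so Buyer G wins.
Under the second-price rule, the price is the second-highest bid: 80 credits.

The winner pays 80 credits.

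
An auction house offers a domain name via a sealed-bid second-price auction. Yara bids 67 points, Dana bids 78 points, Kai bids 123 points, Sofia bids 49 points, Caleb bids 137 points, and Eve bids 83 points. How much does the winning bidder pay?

Price paid: 123 points.

Ordered from highest: Caleb 137 points, then Kai 123 points, then Eve 83 points, then Dana 78 points, then Yara 67 points, then Sofia 49 points.
Caleb has the highest bid, so Caleb wins.
The second-highest bid is 123 points, so that is what Caleb pays.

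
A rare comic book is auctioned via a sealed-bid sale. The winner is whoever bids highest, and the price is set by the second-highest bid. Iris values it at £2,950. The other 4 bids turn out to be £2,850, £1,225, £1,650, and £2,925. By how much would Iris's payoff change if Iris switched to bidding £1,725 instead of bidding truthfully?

The highest competing bid is £2,925.
Bidding truthfully at £2,950: Iris has the top bid, wins, and pays the second-highest bid £2,925. Payoff = £2,950 − £2,925 = £25.
Bidding £1,725: the top bid is £2,925 (a rival), so Iris loses. Payoff = £0.
Change = £0 − £25 = -£25.

Change in payoff: -£25.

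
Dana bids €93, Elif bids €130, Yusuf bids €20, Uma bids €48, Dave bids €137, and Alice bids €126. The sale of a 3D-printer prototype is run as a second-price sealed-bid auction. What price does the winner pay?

Price paid: €130.

Sorted high to low: Dave €137; Elif €130; Alice €126; Dana €93; Uma €48; Yusuf €20.
Dave has the highest bid, so Dave wins.
The second-highest bid is €130, so that is what Dave pays.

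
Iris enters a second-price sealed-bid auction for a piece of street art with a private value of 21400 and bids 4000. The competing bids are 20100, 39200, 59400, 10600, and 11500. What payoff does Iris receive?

0

Highest competing bid: 59400.
Iris's bid 4000 is not the highest, so Iris loses, pays nothing, and earns zero payoff.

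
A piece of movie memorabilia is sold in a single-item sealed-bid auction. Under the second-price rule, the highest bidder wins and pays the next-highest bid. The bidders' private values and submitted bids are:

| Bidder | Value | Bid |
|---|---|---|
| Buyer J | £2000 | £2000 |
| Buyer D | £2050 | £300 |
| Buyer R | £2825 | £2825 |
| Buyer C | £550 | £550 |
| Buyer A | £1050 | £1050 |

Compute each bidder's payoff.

Payoffs: Buyer J £0, Buyer D £0, Buyer R £825, Buyer C £0, Buyer A £0.

Ranking the bids: Buyer R £2825; Buyer J £2000; Buyer A £1050; Buyer C £550; Buyer D £300.
Buyer R has the top bid and wins; the price is the second-highest bid, £2000.
Buyer R's payoff = £2825 − £2000 = £825. All other bidders lose, so their payoff is 0.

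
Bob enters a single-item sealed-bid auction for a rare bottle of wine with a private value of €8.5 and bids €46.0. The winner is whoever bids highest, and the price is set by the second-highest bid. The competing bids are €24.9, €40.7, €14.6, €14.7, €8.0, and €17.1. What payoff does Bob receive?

Payoff = -€32.2.

Highest competing bid: €40.7.
Bob's bid €46.0 is the highest overall, so Bob wins and pays the second-highest bid, €40.7.
Payoff = value − price = €8.5 − €40.7 = -€32.2.
Overbidding won the item at a price above value — truthful bidding would have avoided this loss.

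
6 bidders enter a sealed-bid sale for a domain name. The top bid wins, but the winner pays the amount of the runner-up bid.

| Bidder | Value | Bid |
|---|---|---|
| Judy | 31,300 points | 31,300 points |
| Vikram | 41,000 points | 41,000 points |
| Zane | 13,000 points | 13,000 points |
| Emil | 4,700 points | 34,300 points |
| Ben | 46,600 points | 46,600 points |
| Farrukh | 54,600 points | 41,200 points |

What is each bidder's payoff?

Ordered from highest: Ben 46,600 points, then Farrukh 41,200 points, then Vikram 41,000 points, then Emil 34,300 points, then Judy 31,300 points, then Zane 13,000 points.
Ben has the top bid and wins; the price is the second-highest bid, 41,200 points.
Ben's payoff = 46,600 points − 41,200 points = 5,400 points. All other bidders lose, so their payoff is 0.

Judy 0 points, Vikram 0 points, Zane 0 points, Emil 0 points, Ben 5,400 points, Farrukh 0 points.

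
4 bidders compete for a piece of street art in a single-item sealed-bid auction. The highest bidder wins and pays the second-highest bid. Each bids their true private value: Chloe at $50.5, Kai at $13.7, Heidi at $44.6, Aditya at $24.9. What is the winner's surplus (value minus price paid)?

$5.9

Ordered from highest: Chloe $50.5, then Heidi $44.6, then Aditya $24.9, then Kai $13.7.
Chloe wins with the top bid and pays the second-highest, $44.6.
Surplus = $50.5 − $44.6 = $5.9.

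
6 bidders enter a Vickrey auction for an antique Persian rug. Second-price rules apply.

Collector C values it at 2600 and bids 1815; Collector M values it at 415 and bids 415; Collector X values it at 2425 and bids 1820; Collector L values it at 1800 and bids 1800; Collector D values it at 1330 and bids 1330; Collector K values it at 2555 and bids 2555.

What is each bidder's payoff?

Payoffs: Collector C 0, Collector M 0, Collector X 0, Collector L 0, Collector D 0, Collector K 735.

Ranking the bids: Collector K 2555 > Collector X 1820 > Collector C 1815 > Collector L 1800 > Collector D 1330 > Collector M 415.
Collector K has the top bid and wins; the price is the second-highest bid, 1820.
Collector K's payoff = 2555 − 1820 = 735. All other bidders lose, so their payoff is 0.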